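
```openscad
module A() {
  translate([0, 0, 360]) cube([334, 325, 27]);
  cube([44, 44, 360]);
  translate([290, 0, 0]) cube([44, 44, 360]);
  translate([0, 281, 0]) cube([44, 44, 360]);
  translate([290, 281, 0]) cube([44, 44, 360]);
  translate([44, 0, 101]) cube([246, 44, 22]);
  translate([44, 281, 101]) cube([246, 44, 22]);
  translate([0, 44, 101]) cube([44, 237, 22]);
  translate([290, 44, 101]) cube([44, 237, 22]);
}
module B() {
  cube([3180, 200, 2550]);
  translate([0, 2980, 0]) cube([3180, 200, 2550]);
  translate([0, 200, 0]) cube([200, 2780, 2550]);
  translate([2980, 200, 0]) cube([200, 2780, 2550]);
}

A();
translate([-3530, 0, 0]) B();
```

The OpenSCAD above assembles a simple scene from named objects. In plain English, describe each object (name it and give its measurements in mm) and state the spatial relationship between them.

A is a four-legged stool. The seat is a 334×325×27 mm slab whose top surface is at z = 387 mm; four square legs, each 44×44 mm in cross-section, run from the floor (z = 0) to the underside of the seat, each flush with a corner of the seat. Four stretchers, 44 mm wide and 22 mm tall, connect adjacent legs with their undersides at z = 101 mm, each running between the inner faces of the legs it joins and aligned with the legs' outer faces on the other axis.

B is a box-shaped house frame (walls only): outside footprint 3180×3180 mm, wall height 2550 mm, wall thickness 200 mm. The two y-facing walls run the full x-width; the two x-facing walls fit between the inner faces of the y-facing walls.

The house frame is on the floor beside the stool on its −x side.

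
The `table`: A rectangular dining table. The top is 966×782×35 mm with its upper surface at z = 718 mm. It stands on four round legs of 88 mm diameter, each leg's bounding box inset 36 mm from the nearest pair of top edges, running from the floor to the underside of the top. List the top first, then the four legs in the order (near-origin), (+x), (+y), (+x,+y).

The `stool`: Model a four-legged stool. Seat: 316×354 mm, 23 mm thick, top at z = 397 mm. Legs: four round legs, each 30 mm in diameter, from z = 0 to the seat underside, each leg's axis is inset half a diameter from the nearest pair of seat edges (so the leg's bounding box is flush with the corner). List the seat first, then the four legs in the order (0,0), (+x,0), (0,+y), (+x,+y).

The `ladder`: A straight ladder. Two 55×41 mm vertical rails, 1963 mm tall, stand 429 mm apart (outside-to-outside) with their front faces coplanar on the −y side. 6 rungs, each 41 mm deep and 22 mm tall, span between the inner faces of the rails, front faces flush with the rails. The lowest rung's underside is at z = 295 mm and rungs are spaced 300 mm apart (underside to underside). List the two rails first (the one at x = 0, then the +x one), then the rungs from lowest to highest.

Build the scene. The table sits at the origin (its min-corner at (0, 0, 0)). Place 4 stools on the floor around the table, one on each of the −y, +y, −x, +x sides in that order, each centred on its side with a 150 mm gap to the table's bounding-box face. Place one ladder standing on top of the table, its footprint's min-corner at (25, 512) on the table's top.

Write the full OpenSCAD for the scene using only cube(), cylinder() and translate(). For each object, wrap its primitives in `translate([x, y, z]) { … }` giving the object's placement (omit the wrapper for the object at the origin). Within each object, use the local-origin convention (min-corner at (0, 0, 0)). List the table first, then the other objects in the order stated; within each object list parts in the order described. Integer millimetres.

translate([0, 0, 683]) cube([966, 782, 35]);
translate([80, 80, 0]) cylinder(h = 683, r = 44);
translate([886, 80, 0]) cylinder(h = 683, r = 44);
translate([80, 702, 0]) cylinder(h = 683, r = 44);
translate([886, 702, 0]) cylinder(h = 683, r = 44);
translate([325, -504, 0]) {
  translate([0, 0, 374]) cube([316, 354, 23]);
  translate([15, 15, 0]) cylinder(h = 374, r = 15);
  translate([301, 15, 0]) cylinder(h = 374, r = 15);
  translate([15, 339, 0]) cylinder(h = 374, r = 15);
  translate([301, 339, 0]) cylinder(h = 374, r = 15);
}
translate([325, 932, 0]) {
  translate([0, 0, 374]) cube([316, 354, 23]);
  translate([15, 15, 0]) cylinder(h = 374, r = 15);
  translate([301, 15, 0]) cylinder(h = 374, r = 15);
  translate([15, 339, 0]) cylinder(h = 374, r = 15);
  translate([301, 339, 0]) cylinder(h = 374, r = 15);
}
translate([-466, 214, 0]) {
  translate([0, 0, 374]) cube([316, 354, 23]);
  translate([15, 15, 0]) cylinder(h = 374, r = 15);
  translate([301, 15, 0]) cylinder(h = 374, r = 15);
  translate([15, 339, 0]) cylinder(h = 374, r = 15);
  translate([301, 339, 0]) cylinder(h = 374, r = 15);
}
translate([1116, 214, 0]) {
  translate([0, 0, 374]) cube([316, 354, 23]);
  translate([15, 15, 0]) cylinder(h = 374, r = 15);
  translate([301, 15, 0]) cylinder(h = 374, r = 15);
  translate([15, 339, 0]) cylinder(h = 374, r = 15);
  translate([301, 339, 0]) cylinder(h = 374, r = 15);
}
translate([25, 512, 718]) {
  cube([55, 41, 1963]);
  translate([374, 0, 0]) cube([55, 41, 1963]);
  translate([55, 0, 295]) cube([319, 41, 22]);
  translate([55, 0, 595]) cube([319, 41, 22]);
  translate([55, 0, 895]) cube([319, 41, 22]);
  translate([55, 0, 1195]) cube([319, 41, 22]);
  translate([55, 0, 1495]) cube([319, 41, 22]);
  translate([55, 0, 1795]) cube([319, 41, 22]);
}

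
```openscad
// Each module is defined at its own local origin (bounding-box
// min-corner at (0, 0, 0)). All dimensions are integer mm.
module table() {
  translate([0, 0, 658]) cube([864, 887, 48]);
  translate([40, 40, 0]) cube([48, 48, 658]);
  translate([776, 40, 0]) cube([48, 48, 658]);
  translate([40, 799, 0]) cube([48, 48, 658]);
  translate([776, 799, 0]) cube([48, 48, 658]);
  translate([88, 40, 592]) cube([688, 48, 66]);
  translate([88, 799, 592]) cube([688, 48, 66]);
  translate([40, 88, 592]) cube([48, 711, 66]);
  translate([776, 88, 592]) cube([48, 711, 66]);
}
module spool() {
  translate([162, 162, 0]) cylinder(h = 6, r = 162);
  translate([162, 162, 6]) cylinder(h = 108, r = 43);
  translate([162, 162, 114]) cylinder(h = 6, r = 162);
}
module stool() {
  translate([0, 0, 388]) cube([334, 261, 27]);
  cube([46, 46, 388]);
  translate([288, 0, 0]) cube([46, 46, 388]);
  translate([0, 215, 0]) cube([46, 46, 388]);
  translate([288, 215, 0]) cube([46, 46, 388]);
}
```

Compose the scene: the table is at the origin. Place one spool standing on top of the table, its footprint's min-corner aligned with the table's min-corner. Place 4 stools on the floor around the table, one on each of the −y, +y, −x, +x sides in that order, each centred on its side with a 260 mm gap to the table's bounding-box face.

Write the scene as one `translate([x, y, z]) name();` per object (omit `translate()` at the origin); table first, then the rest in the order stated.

table();
translate([0, 0, 706]) spool();
translate([265, -521, 0]) stool();
translate([265, 1147, 0]) stool();
translate([-594, 313, 0]) stool();
translate([1124, 313, 0]) stool();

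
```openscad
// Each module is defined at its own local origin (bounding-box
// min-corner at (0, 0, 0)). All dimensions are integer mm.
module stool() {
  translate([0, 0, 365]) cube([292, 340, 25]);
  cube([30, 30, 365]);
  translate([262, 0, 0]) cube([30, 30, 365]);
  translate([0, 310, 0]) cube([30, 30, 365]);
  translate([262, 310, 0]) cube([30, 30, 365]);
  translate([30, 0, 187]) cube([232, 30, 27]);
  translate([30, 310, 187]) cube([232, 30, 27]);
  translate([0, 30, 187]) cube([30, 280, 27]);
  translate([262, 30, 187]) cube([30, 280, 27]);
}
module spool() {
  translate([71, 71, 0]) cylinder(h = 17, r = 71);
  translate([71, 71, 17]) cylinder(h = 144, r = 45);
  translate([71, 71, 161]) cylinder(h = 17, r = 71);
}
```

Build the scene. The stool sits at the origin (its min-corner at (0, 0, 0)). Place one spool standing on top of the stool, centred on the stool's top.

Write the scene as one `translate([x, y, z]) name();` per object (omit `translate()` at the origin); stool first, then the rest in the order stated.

stool();
translate([75, 99, 390]) spool();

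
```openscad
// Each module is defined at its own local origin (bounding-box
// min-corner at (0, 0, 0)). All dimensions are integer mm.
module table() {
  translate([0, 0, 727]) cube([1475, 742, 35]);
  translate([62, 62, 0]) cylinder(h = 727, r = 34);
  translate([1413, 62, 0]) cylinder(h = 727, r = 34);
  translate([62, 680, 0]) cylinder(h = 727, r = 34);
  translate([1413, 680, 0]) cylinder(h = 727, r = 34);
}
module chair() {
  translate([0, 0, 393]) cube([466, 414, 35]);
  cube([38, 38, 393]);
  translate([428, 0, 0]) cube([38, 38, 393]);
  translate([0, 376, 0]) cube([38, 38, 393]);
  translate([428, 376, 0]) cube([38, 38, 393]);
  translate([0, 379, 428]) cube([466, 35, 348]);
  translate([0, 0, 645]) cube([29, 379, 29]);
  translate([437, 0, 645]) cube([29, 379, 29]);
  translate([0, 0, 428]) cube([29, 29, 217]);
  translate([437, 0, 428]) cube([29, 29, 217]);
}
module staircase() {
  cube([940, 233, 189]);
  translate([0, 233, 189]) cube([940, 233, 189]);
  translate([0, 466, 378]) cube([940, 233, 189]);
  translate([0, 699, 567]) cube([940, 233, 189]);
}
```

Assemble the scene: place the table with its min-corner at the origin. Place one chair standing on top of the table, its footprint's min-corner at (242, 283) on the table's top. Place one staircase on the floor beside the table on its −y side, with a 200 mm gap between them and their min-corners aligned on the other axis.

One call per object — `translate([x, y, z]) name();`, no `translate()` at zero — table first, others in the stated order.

table();
translate([242, 283, 762]) chair();
translate([0, -1132, 0]) staircase();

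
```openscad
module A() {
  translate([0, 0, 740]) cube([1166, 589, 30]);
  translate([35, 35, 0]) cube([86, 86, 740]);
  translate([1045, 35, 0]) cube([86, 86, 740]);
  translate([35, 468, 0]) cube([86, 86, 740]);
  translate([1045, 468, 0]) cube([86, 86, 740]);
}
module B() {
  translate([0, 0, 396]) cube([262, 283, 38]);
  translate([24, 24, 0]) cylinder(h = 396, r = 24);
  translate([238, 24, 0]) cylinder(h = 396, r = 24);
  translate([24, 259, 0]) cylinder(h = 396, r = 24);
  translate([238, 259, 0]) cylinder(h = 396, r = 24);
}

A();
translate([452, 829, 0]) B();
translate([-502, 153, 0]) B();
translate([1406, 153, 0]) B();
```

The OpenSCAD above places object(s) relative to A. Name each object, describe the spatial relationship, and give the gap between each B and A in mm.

Each stool's nearest face is 240 mm from the table's bounding box.

A is a table. B is a stool. Three stools sit around the table at the +y, −x, +x sides. The gap between each stool and the table is 240 mm.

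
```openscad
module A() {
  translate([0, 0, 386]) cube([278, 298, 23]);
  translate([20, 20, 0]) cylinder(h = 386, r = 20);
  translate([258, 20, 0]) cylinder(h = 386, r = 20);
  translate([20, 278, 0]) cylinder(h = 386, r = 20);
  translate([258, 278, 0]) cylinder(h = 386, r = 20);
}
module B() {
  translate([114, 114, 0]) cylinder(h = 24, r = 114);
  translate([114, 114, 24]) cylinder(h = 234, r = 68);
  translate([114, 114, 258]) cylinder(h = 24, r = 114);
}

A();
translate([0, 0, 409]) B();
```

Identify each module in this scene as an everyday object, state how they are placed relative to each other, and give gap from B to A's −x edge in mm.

A is a stool. B is a spool. The spool is on top of the stool. The gap from the spool to the stool's −x edge is 0 mm.

The spool's min-x is at 0; the stool's min-x is 0; gap = 0 mm.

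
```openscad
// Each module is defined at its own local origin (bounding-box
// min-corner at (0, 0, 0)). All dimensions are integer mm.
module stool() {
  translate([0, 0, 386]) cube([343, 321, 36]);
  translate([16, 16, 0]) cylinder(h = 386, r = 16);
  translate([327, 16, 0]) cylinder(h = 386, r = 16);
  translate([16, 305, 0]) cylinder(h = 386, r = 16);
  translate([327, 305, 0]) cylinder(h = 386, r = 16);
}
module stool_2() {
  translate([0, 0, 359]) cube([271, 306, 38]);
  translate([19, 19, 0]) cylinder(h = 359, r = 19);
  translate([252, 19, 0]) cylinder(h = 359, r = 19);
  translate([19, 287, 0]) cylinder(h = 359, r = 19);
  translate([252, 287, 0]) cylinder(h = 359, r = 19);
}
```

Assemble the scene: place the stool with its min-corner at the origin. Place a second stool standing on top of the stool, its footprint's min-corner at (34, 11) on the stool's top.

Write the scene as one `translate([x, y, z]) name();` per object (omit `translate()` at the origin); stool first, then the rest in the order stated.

stool();
translate([34, 11, 422]) stool_2();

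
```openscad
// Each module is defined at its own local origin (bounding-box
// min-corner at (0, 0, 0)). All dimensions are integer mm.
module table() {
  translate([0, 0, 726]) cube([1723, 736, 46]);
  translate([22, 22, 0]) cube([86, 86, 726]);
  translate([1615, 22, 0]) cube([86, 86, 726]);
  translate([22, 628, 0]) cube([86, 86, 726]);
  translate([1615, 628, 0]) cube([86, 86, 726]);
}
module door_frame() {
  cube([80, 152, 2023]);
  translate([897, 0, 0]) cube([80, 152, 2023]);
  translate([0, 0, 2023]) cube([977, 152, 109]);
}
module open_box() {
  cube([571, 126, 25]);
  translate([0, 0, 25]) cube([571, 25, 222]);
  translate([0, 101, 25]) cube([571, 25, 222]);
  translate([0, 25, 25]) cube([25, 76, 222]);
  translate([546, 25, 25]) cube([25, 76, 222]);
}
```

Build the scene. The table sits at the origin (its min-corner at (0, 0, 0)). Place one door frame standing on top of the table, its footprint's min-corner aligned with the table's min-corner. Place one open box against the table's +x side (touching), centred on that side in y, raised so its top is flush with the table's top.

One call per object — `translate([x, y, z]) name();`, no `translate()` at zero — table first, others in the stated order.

table();
translate([0, 0, 772]) door_frame();
translate([1723, 305, 525]) open_box();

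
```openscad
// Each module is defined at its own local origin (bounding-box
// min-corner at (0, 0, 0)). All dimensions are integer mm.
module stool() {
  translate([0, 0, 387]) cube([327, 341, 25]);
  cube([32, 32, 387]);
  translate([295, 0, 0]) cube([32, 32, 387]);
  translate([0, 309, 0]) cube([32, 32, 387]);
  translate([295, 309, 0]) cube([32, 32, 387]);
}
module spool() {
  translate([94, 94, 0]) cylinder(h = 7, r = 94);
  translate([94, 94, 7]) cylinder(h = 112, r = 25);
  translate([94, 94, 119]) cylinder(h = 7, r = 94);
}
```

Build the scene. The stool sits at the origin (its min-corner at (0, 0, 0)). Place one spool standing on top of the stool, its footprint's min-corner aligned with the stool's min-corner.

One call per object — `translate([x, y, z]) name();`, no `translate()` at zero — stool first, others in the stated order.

stool();
translate([0, 0, 412]) spool();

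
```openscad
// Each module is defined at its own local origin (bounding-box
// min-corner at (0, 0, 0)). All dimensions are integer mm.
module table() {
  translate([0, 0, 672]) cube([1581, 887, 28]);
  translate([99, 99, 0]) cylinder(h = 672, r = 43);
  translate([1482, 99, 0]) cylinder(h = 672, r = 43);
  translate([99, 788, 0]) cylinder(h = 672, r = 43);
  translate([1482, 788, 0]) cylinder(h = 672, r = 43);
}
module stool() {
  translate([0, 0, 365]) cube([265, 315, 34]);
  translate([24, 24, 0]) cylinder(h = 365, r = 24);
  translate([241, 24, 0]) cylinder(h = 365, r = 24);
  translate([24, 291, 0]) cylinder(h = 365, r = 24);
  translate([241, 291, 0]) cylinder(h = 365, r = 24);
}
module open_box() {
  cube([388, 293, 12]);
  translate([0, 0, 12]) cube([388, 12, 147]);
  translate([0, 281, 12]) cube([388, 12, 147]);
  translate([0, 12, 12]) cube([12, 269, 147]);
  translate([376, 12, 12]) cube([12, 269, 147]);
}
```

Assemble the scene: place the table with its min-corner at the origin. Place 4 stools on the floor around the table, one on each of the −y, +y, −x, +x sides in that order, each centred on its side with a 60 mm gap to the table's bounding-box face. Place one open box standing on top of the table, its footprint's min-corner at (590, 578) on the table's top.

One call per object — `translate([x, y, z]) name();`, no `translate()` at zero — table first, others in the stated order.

table();
translate([658, -375, 0]) stool();
translate([658, 947, 0]) stool();
translate([-325, 286, 0]) stool();
translate([1641, 286, 0]) stool();
translate([590, 578, 700]) open_box();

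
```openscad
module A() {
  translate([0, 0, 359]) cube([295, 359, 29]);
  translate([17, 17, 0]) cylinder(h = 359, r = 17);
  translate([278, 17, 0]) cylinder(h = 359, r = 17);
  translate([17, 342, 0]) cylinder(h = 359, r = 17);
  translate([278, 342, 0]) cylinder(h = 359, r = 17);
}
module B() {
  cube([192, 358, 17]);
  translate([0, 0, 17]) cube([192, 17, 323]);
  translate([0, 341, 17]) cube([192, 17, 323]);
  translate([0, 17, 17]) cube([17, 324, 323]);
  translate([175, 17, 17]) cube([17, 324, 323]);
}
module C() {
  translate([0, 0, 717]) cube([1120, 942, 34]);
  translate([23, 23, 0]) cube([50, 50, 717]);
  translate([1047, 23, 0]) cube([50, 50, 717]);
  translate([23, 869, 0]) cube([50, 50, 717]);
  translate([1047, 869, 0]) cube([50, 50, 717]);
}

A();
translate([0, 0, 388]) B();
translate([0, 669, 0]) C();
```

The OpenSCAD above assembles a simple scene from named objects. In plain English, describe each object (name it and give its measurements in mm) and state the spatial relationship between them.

A is a simple wooden stool: a rectangular seat 295 mm (x) by 359 mm (y), 29 mm thick, top face at z = 388 mm, on four round legs, each 34 mm in diameter. The legs rest on z = 0, each leg's axis is inset half a diameter from the nearest pair of seat edges (so the leg's bounding box is flush with the corner).

B is an open-topped rectangular box: outside dimensions 192×358×340 mm, with a uniform wall and base thickness of 17 mm. The base is a full 192×358 slab on the floor; four walls sit on top of the base. The front and back walls (the −y and +y sides) span the full width; the two side walls fit between them.

C is a table: top 1120 mm (x) × 942 mm (y), 34 mm thick, upper face at z = 751 mm, on four 50×50 mm square legs, each inset 23 mm from the nearest pair of top edges, running from z = 0 to the bottom of the top.

The open box is on top of the stool. The table is on the floor beside the stool on its +y side.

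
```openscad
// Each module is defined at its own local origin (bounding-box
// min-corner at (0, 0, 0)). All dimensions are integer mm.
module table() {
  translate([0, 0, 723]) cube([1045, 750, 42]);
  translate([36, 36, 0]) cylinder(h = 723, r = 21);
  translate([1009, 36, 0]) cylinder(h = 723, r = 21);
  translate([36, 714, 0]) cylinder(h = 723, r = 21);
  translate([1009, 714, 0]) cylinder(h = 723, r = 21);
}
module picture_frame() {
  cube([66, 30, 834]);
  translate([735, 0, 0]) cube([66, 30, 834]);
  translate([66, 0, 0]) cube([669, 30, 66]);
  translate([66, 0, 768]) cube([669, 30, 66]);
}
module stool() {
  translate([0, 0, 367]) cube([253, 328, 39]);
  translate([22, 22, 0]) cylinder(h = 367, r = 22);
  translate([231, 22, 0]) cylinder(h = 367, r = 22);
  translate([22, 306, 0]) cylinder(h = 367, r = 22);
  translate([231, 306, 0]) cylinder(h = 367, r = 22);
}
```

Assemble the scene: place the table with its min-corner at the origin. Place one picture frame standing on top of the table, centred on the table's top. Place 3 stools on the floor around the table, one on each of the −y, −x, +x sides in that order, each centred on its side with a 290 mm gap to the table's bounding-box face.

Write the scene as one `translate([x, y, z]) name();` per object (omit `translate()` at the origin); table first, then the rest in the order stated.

table();
translate([122, 360, 765]) picture_frame();
translate([396, -618, 0]) stool();
translate([-543, 211, 0]) stool();
translate([1335, 211, 0]) stool();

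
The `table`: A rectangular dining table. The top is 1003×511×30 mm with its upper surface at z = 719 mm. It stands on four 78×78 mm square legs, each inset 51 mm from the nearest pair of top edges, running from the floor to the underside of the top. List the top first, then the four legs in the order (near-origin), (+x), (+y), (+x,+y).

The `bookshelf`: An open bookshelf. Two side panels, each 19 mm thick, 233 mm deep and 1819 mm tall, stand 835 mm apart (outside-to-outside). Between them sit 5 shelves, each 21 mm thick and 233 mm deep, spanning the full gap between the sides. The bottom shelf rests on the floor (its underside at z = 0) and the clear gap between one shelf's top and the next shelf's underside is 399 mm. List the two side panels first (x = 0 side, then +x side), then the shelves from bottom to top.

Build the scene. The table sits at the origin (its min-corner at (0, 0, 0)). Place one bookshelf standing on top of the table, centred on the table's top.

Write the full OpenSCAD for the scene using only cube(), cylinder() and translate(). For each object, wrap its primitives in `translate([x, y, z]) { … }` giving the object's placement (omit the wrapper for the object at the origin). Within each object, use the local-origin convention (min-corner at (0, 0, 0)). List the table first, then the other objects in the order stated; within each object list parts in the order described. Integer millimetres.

translate([0, 0, 689]) cube([1003, 511, 30]);
translate([51, 51, 0]) cube([78, 78, 689]);
translate([874, 51, 0]) cube([78, 78, 689]);
translate([51, 382, 0]) cube([78, 78, 689]);
translate([874, 382, 0]) cube([78, 78, 689]);
translate([84, 139, 719]) {
  cube([19, 233, 1819]);
  translate([816, 0, 0]) cube([19, 233, 1819]);
  translate([19, 0, 0]) cube([797, 233, 21]);
  translate([19, 0, 420]) cube([797, 233, 21]);
  translate([19, 0, 840]) cube([797, 233, 21]);
  translate([19, 0, 1260]) cube([797, 233, 21]);
  translate([19, 0, 1680]) cube([797, 233, 21]);
}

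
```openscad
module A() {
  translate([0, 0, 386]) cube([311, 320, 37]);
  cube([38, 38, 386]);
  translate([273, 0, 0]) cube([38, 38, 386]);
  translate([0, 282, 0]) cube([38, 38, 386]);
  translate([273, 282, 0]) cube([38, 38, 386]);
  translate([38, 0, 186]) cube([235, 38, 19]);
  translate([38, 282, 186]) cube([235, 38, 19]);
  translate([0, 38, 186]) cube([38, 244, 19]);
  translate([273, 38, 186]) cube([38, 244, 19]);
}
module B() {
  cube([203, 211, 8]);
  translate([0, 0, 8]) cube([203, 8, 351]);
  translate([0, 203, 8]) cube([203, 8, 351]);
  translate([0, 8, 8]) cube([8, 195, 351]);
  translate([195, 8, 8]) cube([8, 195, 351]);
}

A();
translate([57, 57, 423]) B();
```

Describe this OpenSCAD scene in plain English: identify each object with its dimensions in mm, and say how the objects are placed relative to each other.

A is a simple wooden stool: a rectangular seat 311 mm (x) by 320 mm (y), 37 mm thick, top face at z = 423 mm, on four square legs, each 38×38 mm in cross-section. The legs rest on z = 0, each flush with a corner of the seat. Four stretchers, 38 mm wide and 19 mm tall, connect adjacent legs with their undersides at z = 186 mm, each running between the inner faces of the legs it joins and aligned with the legs' outer faces on the other axis.

B is an open-topped rectangular box: outside dimensions 203×211×359 mm, with a uniform wall and base thickness of 8 mm. The base is a full 203×211 slab on the floor; four walls sit on top of the base. The front and back walls (the −y and +y sides) span the full width; the two side walls fit between them.

The open box is on top of the stool.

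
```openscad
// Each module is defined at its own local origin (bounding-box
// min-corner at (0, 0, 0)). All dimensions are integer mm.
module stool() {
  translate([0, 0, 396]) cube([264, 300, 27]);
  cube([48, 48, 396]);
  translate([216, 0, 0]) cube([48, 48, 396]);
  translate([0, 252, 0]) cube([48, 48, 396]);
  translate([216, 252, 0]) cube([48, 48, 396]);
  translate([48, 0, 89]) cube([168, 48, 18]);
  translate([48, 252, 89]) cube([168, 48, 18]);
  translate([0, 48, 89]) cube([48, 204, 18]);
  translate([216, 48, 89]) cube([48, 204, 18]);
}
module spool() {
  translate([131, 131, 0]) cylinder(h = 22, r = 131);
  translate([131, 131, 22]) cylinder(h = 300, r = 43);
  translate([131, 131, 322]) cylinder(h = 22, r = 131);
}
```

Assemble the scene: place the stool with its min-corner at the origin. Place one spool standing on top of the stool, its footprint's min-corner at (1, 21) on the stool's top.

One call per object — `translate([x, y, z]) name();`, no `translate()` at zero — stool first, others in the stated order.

stool();
translate([1, 21, 423]) spool();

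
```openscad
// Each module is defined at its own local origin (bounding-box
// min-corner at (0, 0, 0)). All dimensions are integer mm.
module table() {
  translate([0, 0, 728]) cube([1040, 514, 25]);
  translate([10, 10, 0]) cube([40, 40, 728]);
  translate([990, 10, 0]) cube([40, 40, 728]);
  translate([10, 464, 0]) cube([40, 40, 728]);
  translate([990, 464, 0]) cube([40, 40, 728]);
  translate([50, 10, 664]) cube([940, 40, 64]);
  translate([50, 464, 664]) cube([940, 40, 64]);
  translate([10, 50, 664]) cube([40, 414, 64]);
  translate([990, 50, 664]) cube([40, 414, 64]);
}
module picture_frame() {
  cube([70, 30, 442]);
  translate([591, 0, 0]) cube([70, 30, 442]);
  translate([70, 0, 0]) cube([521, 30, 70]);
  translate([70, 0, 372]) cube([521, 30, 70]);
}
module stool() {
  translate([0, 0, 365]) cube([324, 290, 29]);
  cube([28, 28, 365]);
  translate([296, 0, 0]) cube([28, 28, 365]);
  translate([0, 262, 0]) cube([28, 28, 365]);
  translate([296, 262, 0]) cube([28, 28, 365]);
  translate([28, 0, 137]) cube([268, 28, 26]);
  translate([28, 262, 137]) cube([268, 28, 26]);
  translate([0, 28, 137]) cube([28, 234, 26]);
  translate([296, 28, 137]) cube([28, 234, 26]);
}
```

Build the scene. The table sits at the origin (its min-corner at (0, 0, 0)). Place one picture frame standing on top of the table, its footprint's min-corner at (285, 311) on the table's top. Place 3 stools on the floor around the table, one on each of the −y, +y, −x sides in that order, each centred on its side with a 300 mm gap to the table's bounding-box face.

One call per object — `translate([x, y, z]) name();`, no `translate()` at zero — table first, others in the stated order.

table();
translate([285, 311, 753]) picture_frame();
translate([358, -590, 0]) stool();
translate([358, 814, 0]) stool();
translate([-624, 112, 0]) stool();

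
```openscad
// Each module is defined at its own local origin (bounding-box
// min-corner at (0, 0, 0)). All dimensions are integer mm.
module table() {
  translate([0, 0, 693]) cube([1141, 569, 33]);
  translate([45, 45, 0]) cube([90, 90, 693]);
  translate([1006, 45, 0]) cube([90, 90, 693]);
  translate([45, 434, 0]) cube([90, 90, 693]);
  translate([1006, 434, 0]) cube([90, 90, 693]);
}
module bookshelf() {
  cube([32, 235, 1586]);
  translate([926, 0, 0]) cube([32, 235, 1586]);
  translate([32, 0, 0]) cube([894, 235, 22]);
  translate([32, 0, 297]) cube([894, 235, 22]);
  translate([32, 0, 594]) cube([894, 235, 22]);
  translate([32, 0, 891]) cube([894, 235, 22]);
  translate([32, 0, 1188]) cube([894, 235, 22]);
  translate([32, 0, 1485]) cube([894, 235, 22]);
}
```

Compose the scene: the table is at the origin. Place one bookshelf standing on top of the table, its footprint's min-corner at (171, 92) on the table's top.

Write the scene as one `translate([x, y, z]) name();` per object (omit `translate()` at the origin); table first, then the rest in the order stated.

table();
translate([171, 92, 726]) bookshelf();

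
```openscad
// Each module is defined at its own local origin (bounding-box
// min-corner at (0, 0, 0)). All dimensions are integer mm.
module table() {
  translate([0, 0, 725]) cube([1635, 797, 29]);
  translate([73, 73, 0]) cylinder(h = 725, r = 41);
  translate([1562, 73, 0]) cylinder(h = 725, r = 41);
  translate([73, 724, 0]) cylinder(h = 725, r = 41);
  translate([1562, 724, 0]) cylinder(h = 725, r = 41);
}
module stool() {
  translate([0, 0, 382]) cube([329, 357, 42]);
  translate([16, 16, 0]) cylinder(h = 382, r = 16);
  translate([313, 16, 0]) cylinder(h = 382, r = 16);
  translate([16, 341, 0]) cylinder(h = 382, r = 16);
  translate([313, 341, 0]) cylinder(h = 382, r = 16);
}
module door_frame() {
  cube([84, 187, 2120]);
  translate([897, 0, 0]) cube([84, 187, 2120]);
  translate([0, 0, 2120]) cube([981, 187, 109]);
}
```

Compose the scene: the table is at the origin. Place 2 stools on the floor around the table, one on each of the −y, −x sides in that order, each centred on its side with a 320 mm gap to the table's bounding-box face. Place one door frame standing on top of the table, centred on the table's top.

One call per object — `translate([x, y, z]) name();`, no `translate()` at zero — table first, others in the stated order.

table();
translate([653, -677, 0]) stool();
translate([-649, 220, 0]) stool();
translate([327, 305, 754]) door_frame();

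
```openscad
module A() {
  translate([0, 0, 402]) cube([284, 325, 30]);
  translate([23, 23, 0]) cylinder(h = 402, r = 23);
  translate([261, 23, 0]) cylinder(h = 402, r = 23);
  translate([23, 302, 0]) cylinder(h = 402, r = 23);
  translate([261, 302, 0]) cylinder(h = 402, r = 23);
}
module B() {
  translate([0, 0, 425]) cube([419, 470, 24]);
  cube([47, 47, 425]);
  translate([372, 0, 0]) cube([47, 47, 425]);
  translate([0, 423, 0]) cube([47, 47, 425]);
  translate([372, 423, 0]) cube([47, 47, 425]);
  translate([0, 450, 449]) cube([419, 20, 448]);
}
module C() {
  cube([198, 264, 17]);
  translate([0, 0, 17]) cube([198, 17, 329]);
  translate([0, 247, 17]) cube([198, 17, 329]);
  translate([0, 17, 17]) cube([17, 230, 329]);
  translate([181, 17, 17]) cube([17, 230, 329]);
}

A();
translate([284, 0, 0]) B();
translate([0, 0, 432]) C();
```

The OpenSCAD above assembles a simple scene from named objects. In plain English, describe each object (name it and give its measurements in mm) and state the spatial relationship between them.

A is a simple wooden stool: a rectangular seat 284 mm (x) by 325 mm (y), 30 mm thick, top face at z = 432 mm, on four round legs, each 46 mm in diameter. The legs rest on z = 0, each leg's axis is inset half a diameter from the nearest pair of seat edges (so the leg's bounding box is flush with the corner).

B is a chair: 419×470 mm seat, 24 mm thick, top at z = 449 mm, on four 47 mm square corner legs flush with the seat edges. A 20 mm thick backrest slab spans the full seat width, extending 448 mm above the seat top, its back face flush with the seat's +y edge.

C is an open-topped rectangular box: outside dimensions 198×264×346 mm, with a uniform wall and base thickness of 17 mm. The base is a full 198×264 slab on the floor; four walls sit on top of the base. The front and back walls (the −y and +y sides) span the full width; the two side walls fit between them.

The chair is against the stool's +x side, with their −y faces flush. The open box is on top of the stool.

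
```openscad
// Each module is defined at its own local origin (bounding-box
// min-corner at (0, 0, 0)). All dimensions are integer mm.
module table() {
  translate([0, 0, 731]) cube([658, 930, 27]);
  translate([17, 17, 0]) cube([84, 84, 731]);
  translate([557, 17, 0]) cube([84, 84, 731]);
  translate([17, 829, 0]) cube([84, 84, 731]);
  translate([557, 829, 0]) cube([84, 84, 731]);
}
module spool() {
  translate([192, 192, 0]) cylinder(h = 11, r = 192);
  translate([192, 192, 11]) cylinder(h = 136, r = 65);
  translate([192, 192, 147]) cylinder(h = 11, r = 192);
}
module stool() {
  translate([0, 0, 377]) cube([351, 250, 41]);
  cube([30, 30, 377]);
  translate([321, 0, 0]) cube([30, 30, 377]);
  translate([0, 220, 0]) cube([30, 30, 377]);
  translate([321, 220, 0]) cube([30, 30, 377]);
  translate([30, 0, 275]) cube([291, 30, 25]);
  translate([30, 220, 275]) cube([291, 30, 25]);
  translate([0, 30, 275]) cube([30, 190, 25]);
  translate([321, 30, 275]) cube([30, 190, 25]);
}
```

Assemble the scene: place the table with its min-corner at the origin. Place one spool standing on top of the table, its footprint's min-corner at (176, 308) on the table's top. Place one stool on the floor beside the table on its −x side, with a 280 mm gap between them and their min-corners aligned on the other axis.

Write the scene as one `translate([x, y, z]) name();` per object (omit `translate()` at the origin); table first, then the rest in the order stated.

table();
translate([176, 308, 758]) spool();
translate([-631, 0, 0]) stool();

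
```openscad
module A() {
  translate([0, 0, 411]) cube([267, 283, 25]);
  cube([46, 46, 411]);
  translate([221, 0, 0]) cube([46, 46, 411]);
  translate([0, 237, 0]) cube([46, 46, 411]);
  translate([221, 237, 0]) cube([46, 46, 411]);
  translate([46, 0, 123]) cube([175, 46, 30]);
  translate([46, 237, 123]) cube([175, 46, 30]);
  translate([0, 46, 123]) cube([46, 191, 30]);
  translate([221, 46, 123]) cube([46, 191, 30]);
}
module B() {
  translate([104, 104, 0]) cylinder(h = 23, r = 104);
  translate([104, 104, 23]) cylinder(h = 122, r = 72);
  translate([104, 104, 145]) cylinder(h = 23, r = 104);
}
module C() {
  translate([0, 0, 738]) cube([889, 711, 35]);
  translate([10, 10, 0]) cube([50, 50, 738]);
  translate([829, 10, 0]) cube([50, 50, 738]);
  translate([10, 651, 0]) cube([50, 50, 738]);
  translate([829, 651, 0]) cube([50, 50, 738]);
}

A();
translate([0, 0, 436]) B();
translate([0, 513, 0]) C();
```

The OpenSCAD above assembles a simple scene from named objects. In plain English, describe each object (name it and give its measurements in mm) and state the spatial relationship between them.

A is a four-legged stool. The seat is a 267×283×25 mm slab whose top surface is at z = 436 mm; four square legs, each 46×46 mm in cross-section, run from the floor (z = 0) to the underside of the seat, each flush with a corner of the seat. Four stretchers, 46 mm wide and 30 mm tall, connect adjacent legs with their undersides at z = 123 mm, each running between the inner faces of the legs it joins and aligned with the legs' outer faces on the other axis.

B is a spool: two coaxial disc flanges of radius 104 mm and thickness 23 mm, joined by a core cylinder of radius 72 mm and height 122 mm. The lower flange rests on z = 0 and the three cylinders share a vertical axis.

C is a table: top 889 mm (x) × 711 mm (y), 35 mm thick, upper face at z = 773 mm, on four 50×50 mm square legs, each inset 10 mm from the nearest pair of top edges, running from z = 0 to the bottom of the top.

The spool is on top of the stool. The table is on the floor beside the stool on its +y side.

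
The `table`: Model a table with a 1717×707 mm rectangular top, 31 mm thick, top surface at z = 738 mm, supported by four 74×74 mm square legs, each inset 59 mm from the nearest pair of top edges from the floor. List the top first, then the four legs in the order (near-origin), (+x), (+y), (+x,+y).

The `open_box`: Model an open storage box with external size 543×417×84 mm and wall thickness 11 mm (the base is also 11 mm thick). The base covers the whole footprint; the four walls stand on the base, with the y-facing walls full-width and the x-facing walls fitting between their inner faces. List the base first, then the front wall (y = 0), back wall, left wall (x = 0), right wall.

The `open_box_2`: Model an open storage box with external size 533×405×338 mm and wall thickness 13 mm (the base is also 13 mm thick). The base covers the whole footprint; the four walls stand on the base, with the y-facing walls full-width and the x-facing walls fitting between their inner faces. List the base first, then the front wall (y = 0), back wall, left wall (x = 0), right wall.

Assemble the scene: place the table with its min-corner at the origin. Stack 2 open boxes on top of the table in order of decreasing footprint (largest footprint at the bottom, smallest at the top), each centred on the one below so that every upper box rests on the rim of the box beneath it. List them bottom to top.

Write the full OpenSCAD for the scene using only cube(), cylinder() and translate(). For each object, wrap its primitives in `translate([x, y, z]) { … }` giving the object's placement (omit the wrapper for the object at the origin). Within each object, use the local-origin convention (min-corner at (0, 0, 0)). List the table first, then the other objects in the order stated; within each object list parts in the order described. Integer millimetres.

translate([0, 0, 707]) cube([1717, 707, 31]);
translate([59, 59, 0]) cube([74, 74, 707]);
translate([1584, 59, 0]) cube([74, 74, 707]);
translate([59, 574, 0]) cube([74, 74, 707]);
translate([1584, 574, 0]) cube([74, 74, 707]);
translate([587, 145, 738]) {
  cube([543, 417, 11]);
  translate([0, 0, 11]) cube([543, 11, 73]);
  translate([0, 406, 11]) cube([543, 11, 73]);
  translate([0, 11, 11]) cube([11, 395, 73]);
  translate([532, 11, 11]) cube([11, 395, 73]);
}
translate([592, 151, 822]) {
  cube([533, 405, 13]);
  translate([0, 0, 13]) cube([533, 13, 325]);
  translate([0, 392, 13]) cube([533, 13, 325]);
  translate([0, 13, 13]) cube([13, 379, 325]);
  translate([520, 13, 13]) cube([13, 379, 325]);
}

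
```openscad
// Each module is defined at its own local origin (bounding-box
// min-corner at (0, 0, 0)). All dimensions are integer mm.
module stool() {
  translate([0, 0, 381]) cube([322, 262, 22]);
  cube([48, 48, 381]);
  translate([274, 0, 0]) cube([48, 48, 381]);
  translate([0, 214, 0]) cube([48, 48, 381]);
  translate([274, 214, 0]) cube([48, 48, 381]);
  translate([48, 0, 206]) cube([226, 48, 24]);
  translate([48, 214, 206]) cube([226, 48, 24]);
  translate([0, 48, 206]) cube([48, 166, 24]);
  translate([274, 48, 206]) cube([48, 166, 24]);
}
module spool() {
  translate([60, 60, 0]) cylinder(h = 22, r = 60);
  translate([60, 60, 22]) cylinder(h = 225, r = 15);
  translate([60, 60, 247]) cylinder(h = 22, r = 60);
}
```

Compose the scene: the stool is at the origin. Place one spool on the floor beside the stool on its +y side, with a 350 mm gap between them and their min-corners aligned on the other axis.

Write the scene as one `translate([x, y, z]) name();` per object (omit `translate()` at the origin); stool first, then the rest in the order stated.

stool();
translate([0, 612, 0]) spool();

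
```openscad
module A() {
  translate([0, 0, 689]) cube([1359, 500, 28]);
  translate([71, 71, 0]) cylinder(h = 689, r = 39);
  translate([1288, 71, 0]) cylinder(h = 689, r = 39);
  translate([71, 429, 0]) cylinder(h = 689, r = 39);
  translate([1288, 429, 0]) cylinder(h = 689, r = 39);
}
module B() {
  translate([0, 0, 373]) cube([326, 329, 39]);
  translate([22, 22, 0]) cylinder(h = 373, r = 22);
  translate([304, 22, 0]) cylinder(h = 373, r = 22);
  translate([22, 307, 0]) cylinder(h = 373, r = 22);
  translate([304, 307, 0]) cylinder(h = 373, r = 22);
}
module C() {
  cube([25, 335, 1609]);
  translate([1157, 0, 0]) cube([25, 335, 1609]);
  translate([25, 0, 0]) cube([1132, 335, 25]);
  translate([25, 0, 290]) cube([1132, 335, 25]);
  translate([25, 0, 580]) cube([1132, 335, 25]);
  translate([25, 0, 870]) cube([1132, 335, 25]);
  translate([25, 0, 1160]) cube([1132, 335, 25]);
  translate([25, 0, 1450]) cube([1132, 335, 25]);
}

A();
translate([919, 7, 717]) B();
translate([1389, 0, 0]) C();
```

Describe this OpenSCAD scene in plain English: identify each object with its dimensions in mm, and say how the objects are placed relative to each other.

A is a rectangular dining table. The top is 1359×500×28 mm with its upper surface at z = 717 mm. It stands on four round legs of 78 mm diameter, each leg's bounding box inset 32 mm from the nearest pair of top edges, running from the floor to the underside of the top.

B is a four-legged stool. The seat is a 326×329×39 mm slab whose top surface is at z = 412 mm; four round legs, each 44 mm in diameter, run from the floor (z = 0) to the underside of the seat, each leg's axis is inset half a diameter from the nearest pair of seat edges (so the leg's bounding box is flush with the corner).

C is an open bookshelf. Two side panels, each 25 mm thick, 335 mm deep and 1609 mm tall, stand 1182 mm apart (outside-to-outside). Between them sit 6 shelves, each 25 mm thick and 335 mm deep, spanning the full gap between the sides. The bottom shelf rests on the floor (its underside at z = 0) and the clear gap between one shelf's top and the next shelf's underside is 265 mm.

The stool is on top of the table. The bookshelf is on the floor beside the table on its +x side.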